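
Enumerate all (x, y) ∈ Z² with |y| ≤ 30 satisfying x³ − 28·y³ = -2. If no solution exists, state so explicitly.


The equation is x³ - 28y³ = -2. For fixed y, x³ = 28·y³ − 2, so a solution requires the RHS to be a perfect cube.
Strategy: iterate y from -30 to 30, compute RHS = 28·y³ − 2, and check whether it is a (positive or negative) perfect cube.
Check small values of y:
  y = 0: RHS = -2 is not a perfect cube.
  y = 1: RHS = 26 is not a perfect cube.
  y = -1: RHS = -30 is not a perfect cube.
  y = 2: RHS = 222 is not a perfect cube.
  y = -2: RHS = -226 is not a perfect cube.
  y = 3: RHS = 754 is not a perfect cube.
  y = -3: RHS = -758 is not a perfect cube.
Continuing the search up to |y| = 30 finds no solutions either.
No (x, y) in the scanned range satisfies the equation.

No integer solutions with |y| ≤ 30.


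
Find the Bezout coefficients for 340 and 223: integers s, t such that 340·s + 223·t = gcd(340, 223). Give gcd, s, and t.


Euclidean algorithm on (340, 223) — divide until remainder is 0:
  340 = 1 · 223 + 117
  223 = 1 · 117 + 106
  117 = 1 · 106 + 11
  106 = 9 · 11 + 7
  11 = 1 · 7 + 4
  7 = 1 · 4 + 3
  4 = 1 · 3 + 1
  3 = 3 · 1 + 0
gcd(340, 223) = 1.
Track Bezout coefficients alongside the remainders: start with r₀ = 340 = a·1 + b·0 (s = 1, t = 0) and r₁ = 223 = a·0 + b·1 (s = 0, t = 1); each new remainder r_{k+1} = r_{k-1} − q_k·r_k inherits s_{k+1} = s_{k-1} − q_k·s_k, t_{k+1} = t_{k-1} − q_k·t_k, so r_k = a·s_k + b·t_k at every step:
  q = 1: r = 117, s = 1 − 1·0 = 1, t = 0 − 1·1 = -1  (check: 340·1 + 223·(-1) = 117)
  q = 1: r = 106, s = 0 − 1·1 = -1, t = 1 − 1·(-1) = 2  (check: 340·(-1) + 223·2 = 106)
  q = 1: r = 11, s = 1 − 1·(-1) = 2, t = -1 − 1·2 = -3  (check: 340·2 + 223·(-3) = 11)
  q = 9: r = 7, s = -1 − 9·2 = -19, t = 2 − 9·(-3) = 29  (check: 340·(-19) + 223·29 = 7)
  q = 1: r = 4, s = 2 − 1·(-19) = 21, t = -3 − 1·29 = -32  (check: 340·21 + 223·(-32) = 4)
  q = 1: r = 3, s = -19 − 1·21 = -40, t = 29 − 1·(-32) = 61  (check: 340·(-40) + 223·61 = 3)
  q = 1: r = 1, s = 21 − 1·(-40) = 61, t = -32 − 1·61 = -93  (check: 340·61 + 223·(-93) = 1)
The row with r = 1 (the gcd) gives the Bezout coefficients s = 61, t = -93.
Result: 340 · (61) + 223 · (-93) = 1.

gcd(340, 223) = 1; s = 61, t = -93 (check: 340·61 + 223·(-93) = 1).


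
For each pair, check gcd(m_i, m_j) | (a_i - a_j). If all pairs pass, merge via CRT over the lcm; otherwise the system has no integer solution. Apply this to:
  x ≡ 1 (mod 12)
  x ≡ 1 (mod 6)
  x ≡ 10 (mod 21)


Moduli 12, 6, 21 are not pairwise coprime, so CRT works modulo lcm(m_i) when all pairwise compatibility conditions hold.
Pairwise compatibility: gcd(m_i, m_j) must divide a_i - a_j for every pair.
Merge one congruence at a time:
  Start: x ≡ 1 (mod 12).
  Combine with x ≡ 1 (mod 6): gcd(12, 6) = 6; 1 - 1 = 0, which IS divisible by 6, so compatible.
    Write x = 1 + 12·t and substitute into x ≡ 1 (mod 6): 12·t ≡ 1 − 1 = 0 (mod 6).
    Divide the congruence (and modulus) by g = 6: 2·t ≡ 0 (mod 1).
    Modulo 1 every t works; take t = 0.
    Then x = 1 + 12·0 = 1, valid modulo lcm(12, 6) = 12: x ≡ 1 (mod 12).
  Combine with x ≡ 10 (mod 21): gcd(12, 21) = 3; 10 - 1 = 9, which IS divisible by 3, so compatible.
    Write x = 1 + 12·t and substitute into x ≡ 10 (mod 21): 12·t ≡ 10 − 1 = 9 (mod 21).
    Divide the congruence (and modulus) by g = 3: 4·t ≡ 3 (mod 7).
    The inverse of 4 mod 7 is 2 (since 4·2 = 8 = 1·7 + 1), so t ≡ 2·3 = 6 ≡ 6 (mod 7).
    Then x = 1 + 12·6 = 73, valid modulo lcm(12, 21) = 84: x ≡ 73 (mod 84).
Verify: 73 mod 12 = 1, 73 mod 6 = 1, 73 mod 21 = 10.

x ≡ 73 (mod 84).


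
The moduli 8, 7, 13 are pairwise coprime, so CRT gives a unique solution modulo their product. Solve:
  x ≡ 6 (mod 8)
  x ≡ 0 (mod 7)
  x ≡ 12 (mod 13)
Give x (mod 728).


Moduli 8, 7, 13 are pairwise coprime; by CRT there is a unique solution modulo M = 8 · 7 · 13 = 728.
Solve pairwise, accumulating the modulus:
  Start with x ≡ 6 (mod 8).
  Combine with x ≡ 0 (mod 7): since gcd(8, 7) = 1, we get a unique residue mod 56.
    Write x = 6 + 8·t and substitute into x ≡ 0 (mod 7): 8·t ≡ 0 − 6 = -6 (mod 7).
    Reduce coefficients mod 7: 1·t ≡ 1 (mod 7).
    So t ≡ 1 (mod 7).
    Then x = 6 + 8·1 = 14, valid modulo lcm(8, 7) = 56: x ≡ 14 (mod 56).
  Combine with x ≡ 12 (mod 13): since gcd(56, 13) = 1, we get a unique residue mod 728.
    Write x = 14 + 56·t and substitute into x ≡ 12 (mod 13): 56·t ≡ 12 − 14 = -2 (mod 13).
    Reduce coefficients mod 13: 4·t ≡ 11 (mod 13).
    The inverse of 4 mod 13 is 10 (since 4·10 = 40 = 3·13 + 1), so t ≡ 10·11 = 110 ≡ 6 (mod 13).
    Then x = 14 + 56·6 = 350, valid modulo lcm(56, 13) = 728: x ≡ 350 (mod 728).
Verify: 350 mod 8 = 6 ✓, 350 mod 7 = 0 ✓, 350 mod 13 = 12 ✓.

x ≡ 350 (mod 728).


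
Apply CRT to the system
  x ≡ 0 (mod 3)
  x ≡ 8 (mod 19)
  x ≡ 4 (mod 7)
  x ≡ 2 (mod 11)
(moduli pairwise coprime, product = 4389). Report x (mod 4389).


Product of moduli M = 3 · 19 · 7 · 11 = 4389.
Merge one congruence at a time:
  Start: x ≡ 0 (mod 3).
  Combine with x ≡ 8 (mod 19); new modulus lcm = 57.
    Write x = 0 + 3·t and substitute into x ≡ 8 (mod 19): 3·t ≡ 8 − 0 = 8 (mod 19).
    The inverse of 3 mod 19 is 13 (since 3·13 = 39 = 2·19 + 1), so t ≡ 13·8 = 104 ≡ 9 (mod 19).
    Then x = 0 + 3·9 = 27, valid modulo lcm(3, 19) = 57: x ≡ 27 (mod 57).
  Combine with x ≡ 4 (mod 7); new modulus lcm = 399.
    Write x = 27 + 57·t and substitute into x ≡ 4 (mod 7): 57·t ≡ 4 − 27 = -23 (mod 7).
    Reduce coefficients mod 7: 1·t ≡ 5 (mod 7).
    So t ≡ 5 (mod 7).
    Then x = 27 + 57·5 = 312, valid modulo lcm(57, 7) = 399: x ≡ 312 (mod 399).
  Combine with x ≡ 2 (mod 11); new modulus lcm = 4389.
    Write x = 312 + 399·t and substitute into x ≡ 2 (mod 11): 399·t ≡ 2 − 312 = -310 (mod 11).
    Reduce coefficients mod 11: 3·t ≡ 9 (mod 11).
    The inverse of 3 mod 11 is 4 (since 3·4 = 12 = 1·11 + 1), so t ≡ 4·9 = 36 ≡ 3 (mod 11).
    Then x = 312 + 399·3 = 1509, valid modulo lcm(399, 11) = 4389: x ≡ 1509 (mod 4389).
Verify against each original: 1509 mod 3 = 0, 1509 mod 19 = 8, 1509 mod 7 = 4, 1509 mod 11 = 2.

x ≡ 1509 (mod 4389).


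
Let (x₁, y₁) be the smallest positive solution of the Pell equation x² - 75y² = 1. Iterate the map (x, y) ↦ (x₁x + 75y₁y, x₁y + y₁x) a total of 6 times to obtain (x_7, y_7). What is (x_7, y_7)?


Step 1: Find the fundamental solution (x₁, y₁) of x² - 75y² = 1.
  Expand √75 as a continued fraction. a₀ = ⌊√75⌋ = 8; iterate m_{k+1} = d_k·a_k − m_k, d_{k+1} = (75 − m_{k+1}²)/d_k, a_{k+1} = ⌊(a₀ + m_{k+1})/d_{k+1}⌋ (starting m₀ = 0, d₀ = 1), with convergents p_k = a_k·p_{k-1} + p_{k-2}, q_k = a_k·q_{k-1} + q_{k-2} (p₋₁ = 1, q₋₁ = 0):
  k = 0: a₀ = 8; p₀/q₀ = 8/1; p₀² − 75·q₀² = 64 − 75 = -11.
  k = 1: m = 8, d = 11, a = ⌊(8 + 8)/11⌋ = 1; p/q = (1·8 + 1)/(1·1 + 0) = 9/1; p² − 75·q² = 81 − 75 = 6.
  k = 2: m = 3, d = 6, a = ⌊(8 + 3)/6⌋ = 1; p/q = (1·9 + 8)/(1·1 + 1) = 17/2; p² − 75·q² = 289 − 300 = -11.
  k = 3: m = 3, d = 11, a = ⌊(8 + 3)/11⌋ = 1; p/q = (1·17 + 9)/(1·2 + 1) = 26/3; p² − 75·q² = 676 − 675 = 1.
  The first convergent with p² − 75·q² = 1 gives the fundamental solution (x₁, y₁) = (26, 3).
Step 2: Apply the recurrence (x_{n+1}, y_{n+1}) = (x₁x_n + 75y₁y_n, x₁y_n + y₁x_n) repeatedly.
  From (x_1, y_1) = (26, 3): x_2 = 26·26 + 75·3·3 = 1351; y_2 = 26·3 + 3·26 = 156.
  From (x_2, y_2) = (1351, 156): x_3 = 26·1351 + 75·3·156 = 70226; y_3 = 26·156 + 3·1351 = 8109.
  From (x_3, y_3) = (70226, 8109): x_4 = 26·70226 + 75·3·8109 = 3650401; y_4 = 26·8109 + 3·70226 = 421512.
  From (x_4, y_4) = (3650401, 421512): x_5 = 26·3650401 + 75·3·421512 = 189750626; y_5 = 26·421512 + 3·3650401 = 21910515.
  From (x_5, y_5) = (189750626, 21910515): x_6 = 26·189750626 + 75·3·21910515 = 9863382151; y_6 = 26·21910515 + 3·189750626 = 1138925268.
  From (x_6, y_6) = (9863382151, 1138925268): x_7 = 26·9863382151 + 75·3·1138925268 = 512706121226; y_7 = 26·1138925268 + 3·9863382151 = 59202203421.
Step 3: Verify x_7² - 75·y_7² = 262867566742609807743076 - 262867566742609807743075 = 1 (should be 1). ✓

(x_1, y_1) = (26, 3); (x_7, y_7) = (512706121226, 59202203421).


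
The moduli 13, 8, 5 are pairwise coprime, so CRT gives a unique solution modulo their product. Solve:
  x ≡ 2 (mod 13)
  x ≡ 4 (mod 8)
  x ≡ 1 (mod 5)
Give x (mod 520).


Moduli 13, 8, 5 are pairwise coprime; by CRT there is a unique solution modulo M = 13 · 8 · 5 = 520.
Solve pairwise, accumulating the modulus:
  Start with x ≡ 2 (mod 13).
  Combine with x ≡ 4 (mod 8): since gcd(13, 8) = 1, we get a unique residue mod 104.
    Write x = 2 + 13·t and substitute into x ≡ 4 (mod 8): 13·t ≡ 4 − 2 = 2 (mod 8).
    Reduce coefficients mod 8: 5·t ≡ 2 (mod 8).
    The inverse of 5 mod 8 is 5 (since 5·5 = 25 = 3·8 + 1), so t ≡ 5·2 = 10 ≡ 2 (mod 8).
    Then x = 2 + 13·2 = 28, valid modulo lcm(13, 8) = 104: x ≡ 28 (mod 104).
  Combine with x ≡ 1 (mod 5): since gcd(104, 5) = 1, we get a unique residue mod 520.
    Write x = 28 + 104·t and substitute into x ≡ 1 (mod 5): 104·t ≡ 1 − 28 = -27 (mod 5).
    Reduce coefficients mod 5: 4·t ≡ 3 (mod 5).
    The inverse of 4 mod 5 is 4 (since 4·4 = 16 = 3·5 + 1), so t ≡ 4·3 = 12 ≡ 2 (mod 5).
    Then x = 28 + 104·2 = 236, valid modulo lcm(104, 5) = 520: x ≡ 236 (mod 520).
Verify: 236 mod 13 = 2 ✓, 236 mod 8 = 4 ✓, 236 mod 5 = 1 ✓.

x ≡ 236 (mod 520).


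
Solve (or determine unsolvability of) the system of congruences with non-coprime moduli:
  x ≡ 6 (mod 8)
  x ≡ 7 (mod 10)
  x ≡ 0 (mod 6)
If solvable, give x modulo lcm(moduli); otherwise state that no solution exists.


Moduli 8, 10, 6 are not pairwise coprime, so CRT works modulo lcm(m_i) when all pairwise compatibility conditions hold.
Pairwise compatibility: gcd(m_i, m_j) must divide a_i - a_j for every pair.
Merge one congruence at a time:
  Start: x ≡ 6 (mod 8).
  Combine with x ≡ 7 (mod 10): gcd(8, 10) = 2, and 7 - 6 = 1 is NOT divisible by 2.
    ⇒ system is inconsistent (no integer solution).

No solution (the system is inconsistent).


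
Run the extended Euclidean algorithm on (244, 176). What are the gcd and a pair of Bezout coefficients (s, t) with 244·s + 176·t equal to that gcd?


Euclidean algorithm on (244, 176) — divide until remainder is 0:
  244 = 1 · 176 + 68
  176 = 2 · 68 + 40
  68 = 1 · 40 + 28
  40 = 1 · 28 + 12
  28 = 2 · 12 + 4
  12 = 3 · 4 + 0
gcd(244, 176) = 4.
Track Bezout coefficients alongside the remainders: start with r₀ = 244 = a·1 + b·0 (s = 1, t = 0) and r₁ = 176 = a·0 + b·1 (s = 0, t = 1); each new remainder r_{k+1} = r_{k-1} − q_k·r_k inherits s_{k+1} = s_{k-1} − q_k·s_k, t_{k+1} = t_{k-1} − q_k·t_k, so r_k = a·s_k + b·t_k at every step:
  q = 1: r = 68, s = 1 − 1·0 = 1, t = 0 − 1·1 = -1  (check: 244·1 + 176·(-1) = 68)
  q = 2: r = 40, s = 0 − 2·1 = -2, t = 1 − 2·(-1) = 3  (check: 244·(-2) + 176·3 = 40)
  q = 1: r = 28, s = 1 − 1·(-2) = 3, t = -1 − 1·3 = -4  (check: 244·3 + 176·(-4) = 28)
  q = 1: r = 12, s = -2 − 1·3 = -5, t = 3 − 1·(-4) = 7  (check: 244·(-5) + 176·7 = 12)
  q = 2: r = 4, s = 3 − 2·(-5) = 13, t = -4 − 2·7 = -18  (check: 244·13 + 176·(-18) = 4)
The row with r = 4 (the gcd) gives the Bezout coefficients s = 13, t = -18.
Result: 244 · (13) + 176 · (-18) = 4.

gcd(244, 176) = 4; s = 13, t = -18 (check: 244·13 + 176·(-18) = 4).


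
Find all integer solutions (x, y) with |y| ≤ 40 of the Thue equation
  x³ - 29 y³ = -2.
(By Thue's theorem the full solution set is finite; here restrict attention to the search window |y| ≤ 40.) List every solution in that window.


The equation is x³ - 29y³ = -2. For fixed y, x³ = 29·y³ − 2, so a solution requires the RHS to be a perfect cube.
Strategy: iterate y from -40 to 40, compute RHS = 29·y³ − 2, and check whether it is a (positive or negative) perfect cube.
Check small values of y:
  y = 0: RHS = -2 is not a perfect cube.
  y = 1: RHS = 27 = (3)³ ⇒ x = 3 works.
  y = -1: RHS = -31 is not a perfect cube.
  y = 2: RHS = 230 is not a perfect cube.
  y = -2: RHS = -234 is not a perfect cube.
  y = 3: RHS = 781 is not a perfect cube.
  y = -3: RHS = -785 is not a perfect cube.
Continuing the search up to |y| = 40 finds no further solutions beyond those listed.
Collected solutions: (3, 1).

Solutions (with |y| ≤ 40): (3, 1).


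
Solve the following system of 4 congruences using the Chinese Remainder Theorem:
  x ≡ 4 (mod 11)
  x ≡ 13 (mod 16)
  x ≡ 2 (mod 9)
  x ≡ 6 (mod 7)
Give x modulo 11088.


Product of moduli M = 11 · 16 · 9 · 7 = 11088.
Merge one congruence at a time:
  Start: x ≡ 4 (mod 11).
  Combine with x ≡ 13 (mod 16); new modulus lcm = 176.
    Write x = 4 + 11·t and substitute into x ≡ 13 (mod 16): 11·t ≡ 13 − 4 = 9 (mod 16).
    The inverse of 11 mod 16 is 3 (since 11·3 = 33 = 2·16 + 1), so t ≡ 3·9 = 27 ≡ 11 (mod 16).
    Then x = 4 + 11·11 = 125, valid modulo lcm(11, 16) = 176: x ≡ 125 (mod 176).
  Combine with x ≡ 2 (mod 9); new modulus lcm = 1584.
    Write x = 125 + 176·t and substitute into x ≡ 2 (mod 9): 176·t ≡ 2 − 125 = -123 (mod 9).
    Reduce coefficients mod 9: 5·t ≡ 3 (mod 9).
    The inverse of 5 mod 9 is 2 (since 5·2 = 10 = 1·9 + 1), so t ≡ 2·3 = 6 ≡ 6 (mod 9).
    Then x = 125 + 176·6 = 1181, valid modulo lcm(176, 9) = 1584: x ≡ 1181 (mod 1584).
  Combine with x ≡ 6 (mod 7); new modulus lcm = 11088.
    Write x = 1181 + 1584·t and substitute into x ≡ 6 (mod 7): 1584·t ≡ 6 − 1181 = -1175 (mod 7).
    Reduce coefficients mod 7: 2·t ≡ 1 (mod 7).
    The inverse of 2 mod 7 is 4 (since 2·4 = 8 = 1·7 + 1), so t ≡ 4·1 = 4 ≡ 4 (mod 7).
    Then x = 1181 + 1584·4 = 7517, valid modulo lcm(1584, 7) = 11088: x ≡ 7517 (mod 11088).
Verify against each original: 7517 mod 11 = 4, 7517 mod 16 = 13, 7517 mod 9 = 2, 7517 mod 7 = 6.

x ≡ 7517 (mod 11088).


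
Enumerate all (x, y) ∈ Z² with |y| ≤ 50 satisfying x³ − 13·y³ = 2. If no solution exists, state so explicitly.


The equation is x³ - 13y³ = 2. For fixed y, x³ = 13·y³ + 2, so a solution requires the RHS to be a perfect cube.
Strategy: iterate y from -50 to 50, compute RHS = 13·y³ + 2, and check whether it is a (positive or negative) perfect cube.
Check small values of y:
  y = 0: RHS = 2 is not a perfect cube.
  y = 1: RHS = 15 is not a perfect cube.
  y = -1: RHS = -11 is not a perfect cube.
  y = 2: RHS = 106 is not a perfect cube.
  y = -2: RHS = -102 is not a perfect cube.
  y = 3: RHS = 353 is not a perfect cube.
  y = -3: RHS = -349 is not a perfect cube.
Continuing the search up to |y| = 50 finds no solutions either.
No (x, y) in the scanned range satisfies the equation.

No integer solutions with |y| ≤ 50.


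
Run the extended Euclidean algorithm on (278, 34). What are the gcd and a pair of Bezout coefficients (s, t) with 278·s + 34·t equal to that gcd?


Euclidean algorithm on (278, 34) — divide until remainder is 0:
  278 = 8 · 34 + 6
  34 = 5 · 6 + 4
  6 = 1 · 4 + 2
  4 = 2 · 2 + 0
gcd(278, 34) = 2.
Track Bezout coefficients alongside the remainders: start with r₀ = 278 = a·1 + b·0 (s = 1, t = 0) and r₁ = 34 = a·0 + b·1 (s = 0, t = 1); each new remainder r_{k+1} = r_{k-1} − q_k·r_k inherits s_{k+1} = s_{k-1} − q_k·s_k, t_{k+1} = t_{k-1} − q_k·t_k, so r_k = a·s_k + b·t_k at every step:
  q = 8: r = 6, s = 1 − 8·0 = 1, t = 0 − 8·1 = -8  (check: 278·1 + 34·(-8) = 6)
  q = 5: r = 4, s = 0 − 5·1 = -5, t = 1 − 5·(-8) = 41  (check: 278·(-5) + 34·41 = 4)
  q = 1: r = 2, s = 1 − 1·(-5) = 6, t = -8 − 1·41 = -49  (check: 278·6 + 34·(-49) = 2)
The row with r = 2 (the gcd) gives the Bezout coefficients s = 6, t = -49.
Result: 278 · (6) + 34 · (-49) = 2.

gcd(278, 34) = 2; s = 6, t = -49 (check: 278·6 + 34·(-49) = 2).


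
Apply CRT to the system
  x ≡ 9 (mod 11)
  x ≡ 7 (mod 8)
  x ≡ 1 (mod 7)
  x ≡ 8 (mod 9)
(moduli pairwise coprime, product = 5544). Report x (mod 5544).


Product of moduli M = 11 · 8 · 7 · 9 = 5544.
Merge one congruence at a time:
  Start: x ≡ 9 (mod 11).
  Combine with x ≡ 7 (mod 8); new modulus lcm = 88.
    Write x = 9 + 11·t and substitute into x ≡ 7 (mod 8): 11·t ≡ 7 − 9 = -2 (mod 8).
    Reduce coefficients mod 8: 3·t ≡ 6 (mod 8).
    The inverse of 3 mod 8 is 3 (since 3·3 = 9 = 1·8 + 1), so t ≡ 3·6 = 18 ≡ 2 (mod 8).
    Then x = 9 + 11·2 = 31, valid modulo lcm(11, 8) = 88: x ≡ 31 (mod 88).
  Combine with x ≡ 1 (mod 7); new modulus lcm = 616.
    Write x = 31 + 88·t and substitute into x ≡ 1 (mod 7): 88·t ≡ 1 − 31 = -30 (mod 7).
    Reduce coefficients mod 7: 4·t ≡ 5 (mod 7).
    The inverse of 4 mod 7 is 2 (since 4·2 = 8 = 1·7 + 1), so t ≡ 2·5 = 10 ≡ 3 (mod 7).
    Then x = 31 + 88·3 = 295, valid modulo lcm(88, 7) = 616: x ≡ 295 (mod 616).
  Combine with x ≡ 8 (mod 9); new modulus lcm = 5544.
    Write x = 295 + 616·t and substitute into x ≡ 8 (mod 9): 616·t ≡ 8 − 295 = -287 (mod 9).
    Reduce coefficients mod 9: 4·t ≡ 1 (mod 9).
    The inverse of 4 mod 9 is 7 (since 4·7 = 28 = 3·9 + 1), so t ≡ 7·1 = 7 ≡ 7 (mod 9).
    Then x = 295 + 616·7 = 4607, valid modulo lcm(616, 9) = 5544: x ≡ 4607 (mod 5544).
Verify against each original: 4607 mod 11 = 9, 4607 mod 8 = 7, 4607 mod 7 = 1, 4607 mod 9 = 8.

x ≡ 4607 (mod 5544).


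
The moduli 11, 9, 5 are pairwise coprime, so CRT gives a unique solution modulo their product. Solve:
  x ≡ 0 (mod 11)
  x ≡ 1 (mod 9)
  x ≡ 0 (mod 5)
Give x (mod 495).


Moduli 11, 9, 5 are pairwise coprime; by CRT there is a unique solution modulo M = 11 · 9 · 5 = 495.
Solve pairwise, accumulating the modulus:
  Start with x ≡ 0 (mod 11).
  Combine with x ≡ 1 (mod 9): since gcd(11, 9) = 1, we get a unique residue mod 99.
    Write x = 0 + 11·t and substitute into x ≡ 1 (mod 9): 11·t ≡ 1 − 0 = 1 (mod 9).
    Reduce coefficients mod 9: 2·t ≡ 1 (mod 9).
    The inverse of 2 mod 9 is 5 (since 2·5 = 10 = 1·9 + 1), so t ≡ 5·1 = 5 ≡ 5 (mod 9).
    Then x = 0 + 11·5 = 55, valid modulo lcm(11, 9) = 99: x ≡ 55 (mod 99).
  Combine with x ≡ 0 (mod 5): since gcd(99, 5) = 1, we get a unique residue mod 495.
    Write x = 55 + 99·t and substitute into x ≡ 0 (mod 5): 99·t ≡ 0 − 55 = -55 (mod 5).
    Reduce coefficients mod 5: 4·t ≡ 0 (mod 5).
    The inverse of 4 mod 5 is 4 (since 4·4 = 16 = 3·5 + 1), so t ≡ 4·0 = 0 ≡ 0 (mod 5).
    Then x = 55 + 99·0 = 55, valid modulo lcm(99, 5) = 495: x ≡ 55 (mod 495).
Verify: 55 mod 11 = 0 ✓, 55 mod 9 = 1 ✓, 55 mod 5 = 0 ✓.

x ≡ 55 (mod 495).


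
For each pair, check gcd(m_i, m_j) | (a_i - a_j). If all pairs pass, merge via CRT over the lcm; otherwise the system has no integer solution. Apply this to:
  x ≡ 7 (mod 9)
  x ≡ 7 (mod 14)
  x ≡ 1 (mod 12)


Moduli 9, 14, 12 are not pairwise coprime, so CRT works modulo lcm(m_i) when all pairwise compatibility conditions hold.
Pairwise compatibility: gcd(m_i, m_j) must divide a_i - a_j for every pair.
Merge one congruence at a time:
  Start: x ≡ 7 (mod 9).
  Combine with x ≡ 7 (mod 14): gcd(9, 14) = 1; 7 - 7 = 0, which IS divisible by 1, so compatible.
    Write x = 7 + 9·t and substitute into x ≡ 7 (mod 14): 9·t ≡ 7 − 7 = 0 (mod 14).
    The inverse of 9 mod 14 is 11 (since 9·11 = 99 = 7·14 + 1), so t ≡ 11·0 = 0 ≡ 0 (mod 14).
    Then x = 7 + 9·0 = 7, valid modulo lcm(9, 14) = 126: x ≡ 7 (mod 126).
  Combine with x ≡ 1 (mod 12): gcd(126, 12) = 6; 1 - 7 = -6, which IS divisible by 6, so compatible.
    Write x = 7 + 126·t and substitute into x ≡ 1 (mod 12): 126·t ≡ 1 − 7 = -6 (mod 12).
    Divide the congruence (and modulus) by g = 6: 21·t ≡ -1 (mod 2).
    Reduce coefficients mod 2: 1·t ≡ 1 (mod 2).
    So t ≡ 1 (mod 2).
    Then x = 7 + 126·1 = 133, valid modulo lcm(126, 12) = 252: x ≡ 133 (mod 252).
Verify: 133 mod 9 = 7, 133 mod 14 = 7, 133 mod 12 = 1.

x ≡ 133 (mod 252).


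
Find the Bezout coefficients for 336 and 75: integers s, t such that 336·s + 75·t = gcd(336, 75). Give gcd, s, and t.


Euclidean algorithm on (336, 75) — divide until remainder is 0:
  336 = 4 · 75 + 36
  75 = 2 · 36 + 3
  36 = 12 · 3 + 0
gcd(336, 75) = 3.
Track Bezout coefficients alongside the remainders: start with r₀ = 336 = a·1 + b·0 (s = 1, t = 0) and r₁ = 75 = a·0 + b·1 (s = 0, t = 1); each new remainder r_{k+1} = r_{k-1} − q_k·r_k inherits s_{k+1} = s_{k-1} − q_k·s_k, t_{k+1} = t_{k-1} − q_k·t_k, so r_k = a·s_k + b·t_k at every step:
  q = 4: r = 36, s = 1 − 4·0 = 1, t = 0 − 4·1 = -4  (check: 336·1 + 75·(-4) = 36)
  q = 2: r = 3, s = 0 − 2·1 = -2, t = 1 − 2·(-4) = 9  (check: 336·(-2) + 75·9 = 3)
The row with r = 3 (the gcd) gives the Bezout coefficients s = -2, t = 9.
Result: 336 · (-2) + 75 · (9) = 3.

gcd(336, 75) = 3; s = -2, t = 9 (check: 336·(-2) + 75·9 = 3).


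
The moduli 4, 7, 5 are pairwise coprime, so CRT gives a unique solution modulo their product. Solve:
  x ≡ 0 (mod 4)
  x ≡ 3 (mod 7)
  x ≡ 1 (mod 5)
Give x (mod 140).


Moduli 4, 7, 5 are pairwise coprime; by CRT there is a unique solution modulo M = 4 · 7 · 5 = 140.
Solve pairwise, accumulating the modulus:
  Start with x ≡ 0 (mod 4).
  Combine with x ≡ 3 (mod 7): since gcd(4, 7) = 1, we get a unique residue mod 28.
    Write x = 0 + 4·t and substitute into x ≡ 3 (mod 7): 4·t ≡ 3 − 0 = 3 (mod 7).
    The inverse of 4 mod 7 is 2 (since 4·2 = 8 = 1·7 + 1), so t ≡ 2·3 = 6 ≡ 6 (mod 7).
    Then x = 0 + 4·6 = 24, valid modulo lcm(4, 7) = 28: x ≡ 24 (mod 28).
  Combine with x ≡ 1 (mod 5): since gcd(28, 5) = 1, we get a unique residue mod 140.
    Write x = 24 + 28·t and substitute into x ≡ 1 (mod 5): 28·t ≡ 1 − 24 = -23 (mod 5).
    Reduce coefficients mod 5: 3·t ≡ 2 (mod 5).
    The inverse of 3 mod 5 is 2 (since 3·2 = 6 = 1·5 + 1), so t ≡ 2·2 = 4 ≡ 4 (mod 5).
    Then x = 24 + 28·4 = 136, valid modulo lcm(28, 5) = 140: x ≡ 136 (mod 140).
Verify: 136 mod 4 = 0 ✓, 136 mod 7 = 3 ✓, 136 mod 5 = 1 ✓.

x ≡ 136 (mod 140).


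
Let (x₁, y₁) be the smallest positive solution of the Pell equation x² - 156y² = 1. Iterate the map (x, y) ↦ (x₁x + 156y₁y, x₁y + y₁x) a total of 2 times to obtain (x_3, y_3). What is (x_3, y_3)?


Step 1: Find the fundamental solution (x₁, y₁) of x² - 156y² = 1.
  Expand √156 as a continued fraction. a₀ = ⌊√156⌋ = 12; iterate m_{k+1} = d_k·a_k − m_k, d_{k+1} = (156 − m_{k+1}²)/d_k, a_{k+1} = ⌊(a₀ + m_{k+1})/d_{k+1}⌋ (starting m₀ = 0, d₀ = 1), with convergents p_k = a_k·p_{k-1} + p_{k-2}, q_k = a_k·q_{k-1} + q_{k-2} (p₋₁ = 1, q₋₁ = 0):
  k = 0: a₀ = 12; p₀/q₀ = 12/1; p₀² − 156·q₀² = 144 − 156 = -12.
  k = 1: m = 12, d = 12, a = ⌊(12 + 12)/12⌋ = 2; p/q = (2·12 + 1)/(2·1 + 0) = 25/2; p² − 156·q² = 625 − 624 = 1.
  The first convergent with p² − 156·q² = 1 gives the fundamental solution (x₁, y₁) = (25, 2).
Step 2: Apply the recurrence (x_{n+1}, y_{n+1}) = (x₁x_n + 156y₁y_n, x₁y_n + y₁x_n) repeatedly.
  From (x_1, y_1) = (25, 2): x_2 = 25·25 + 156·2·2 = 1249; y_2 = 25·2 + 2·25 = 100.
  From (x_2, y_2) = (1249, 100): x_3 = 25·1249 + 156·2·100 = 62425; y_3 = 25·100 + 2·1249 = 4998.
Step 3: Verify x_3² - 156·y_3² = 3896880625 - 3896880624 = 1 (should be 1). ✓

(x_1, y_1) = (25, 2); (x_3, y_3) = (62425, 4998).


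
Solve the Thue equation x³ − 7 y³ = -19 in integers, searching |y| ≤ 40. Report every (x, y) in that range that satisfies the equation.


The equation is x³ - 7y³ = -19. For fixed y, x³ = 7·y³ − 19, so a solution requires the RHS to be a perfect cube.
Strategy: iterate y from -40 to 40, compute RHS = 7·y³ − 19, and check whether it is a (positive or negative) perfect cube.
Check small values of y:
  y = 0: RHS = -19 is not a perfect cube.
  y = 1: RHS = -12 is not a perfect cube.
  y = -1: RHS = -26 is not a perfect cube.
  y = 2: RHS = 37 is not a perfect cube.
  y = -2: RHS = -75 is not a perfect cube.
  y = 3: RHS = 170 is not a perfect cube.
  y = -3: RHS = -208 is not a perfect cube.
Continuing the search up to |y| = 40 finds no solutions either.
No (x, y) in the scanned range satisfies the equation.

No integer solutions with |y| ≤ 40.


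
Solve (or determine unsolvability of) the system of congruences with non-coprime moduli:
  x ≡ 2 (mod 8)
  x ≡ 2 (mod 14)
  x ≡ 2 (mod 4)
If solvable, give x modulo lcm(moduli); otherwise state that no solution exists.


Moduli 8, 14, 4 are not pairwise coprime, so CRT works modulo lcm(m_i) when all pairwise compatibility conditions hold.
Pairwise compatibility: gcd(m_i, m_j) must divide a_i - a_j for every pair.
Merge one congruence at a time:
  Start: x ≡ 2 (mod 8).
  Combine with x ≡ 2 (mod 14): gcd(8, 14) = 2; 2 - 2 = 0, which IS divisible by 2, so compatible.
    Write x = 2 + 8·t and substitute into x ≡ 2 (mod 14): 8·t ≡ 2 − 2 = 0 (mod 14).
    Divide the congruence (and modulus) by g = 2: 4·t ≡ 0 (mod 7).
    The inverse of 4 mod 7 is 2 (since 4·2 = 8 = 1·7 + 1), so t ≡ 2·0 = 0 ≡ 0 (mod 7).
    Then x = 2 + 8·0 = 2, valid modulo lcm(8, 14) = 56: x ≡ 2 (mod 56).
  Combine with x ≡ 2 (mod 4): gcd(56, 4) = 4; 2 - 2 = 0, which IS divisible by 4, so compatible.
    Write x = 2 + 56·t and substitute into x ≡ 2 (mod 4): 56·t ≡ 2 − 2 = 0 (mod 4).
    Divide the congruence (and modulus) by g = 4: 14·t ≡ 0 (mod 1).
    Modulo 1 every t works; take t = 0.
    Then x = 2 + 56·0 = 2, valid modulo lcm(56, 4) = 56: x ≡ 2 (mod 56).
Verify: 2 mod 8 = 2, 2 mod 14 = 2, 2 mod 4 = 2.

x ≡ 2 (mod 56).


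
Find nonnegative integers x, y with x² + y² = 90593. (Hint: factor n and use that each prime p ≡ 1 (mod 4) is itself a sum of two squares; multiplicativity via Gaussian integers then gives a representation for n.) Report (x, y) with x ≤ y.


Step 1: Factor n = 90593 = 17 · 73^2.
Step 2: Check the mod-4 condition on each prime factor: 17 ≡ 1 (mod 4), exponent 1; 73 ≡ 1 (mod 4), exponent 2.
All primes ≡ 3 (mod 4) appear to even exponent (or don't appear), so by the two-squares theorem n IS expressible as a sum of two squares.
Step 3: Build a representation. Here n = 17 · 73 · 73 is a product of primes ≡ 1 (mod 4). Each prime p ≡ 1 (mod 4) is itself a sum of two squares; find a² by testing p − a² for a perfect square:
  17: 17 − 1² = 16 = 4² ⇒ 17 = 1² + 4².
  73: 73 − 1² = 72, 73 − 2² = 69, 73 − 3² = 64 = 8² ⇒ 73 = 3² + 8².
  Combine using the Brahmagupta–Fibonacci identity (a² + b²)(c² + d²) = (ac − bd)² + (ad + bc)² = (ac + bd)² + (ad − bc)²:
  17 · 73 = 1241: from (1² + 4²)(3² + 8²), take (1·3 − 4·8, 1·8 + 4·3) = (3 − 32, 8 + 12) = (-29, 20); dropping signs (only squares matter) gives (29, 20); check 29² + 20² = 841 + 400 = 1241 ✓.
  1241 · 73 = 90593: from (29² + 20²)(3² + 8²), take (29·3 − 20·8, 29·8 + 20·3) = (87 − 160, 232 + 60) = (-73, 292); dropping signs (only squares matter) gives (73, 292); check 73² + 292² = 5329 + 85264 = 90593 ✓.
Step 4: Order so x ≤ y and verify: 73² + 292² = 5329 + 85264 = 90593 = n. ✓

n = 90593 = 73² + 292² (one valid representation with x ≤ y).


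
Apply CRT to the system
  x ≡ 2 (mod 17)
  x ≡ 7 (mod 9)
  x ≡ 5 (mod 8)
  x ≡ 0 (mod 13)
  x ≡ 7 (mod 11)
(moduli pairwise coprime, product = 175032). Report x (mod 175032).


Product of moduli M = 17 · 9 · 8 · 13 · 11 = 175032.
Merge one congruence at a time:
  Start: x ≡ 2 (mod 17).
  Combine with x ≡ 7 (mod 9); new modulus lcm = 153.
    Write x = 2 + 17·t and substitute into x ≡ 7 (mod 9): 17·t ≡ 7 − 2 = 5 (mod 9).
    Reduce coefficients mod 9: 8·t ≡ 5 (mod 9).
    The inverse of 8 mod 9 is 8 (since 8·8 = 64 = 7·9 + 1), so t ≡ 8·5 = 40 ≡ 4 (mod 9).
    Then x = 2 + 17·4 = 70, valid modulo lcm(17, 9) = 153: x ≡ 70 (mod 153).
  Combine with x ≡ 5 (mod 8); new modulus lcm = 1224.
    Write x = 70 + 153·t and substitute into x ≡ 5 (mod 8): 153·t ≡ 5 − 70 = -65 (mod 8).
    Reduce coefficients mod 8: 1·t ≡ 7 (mod 8).
    So t ≡ 7 (mod 8).
    Then x = 70 + 153·7 = 1141, valid modulo lcm(153, 8) = 1224: x ≡ 1141 (mod 1224).
  Combine with x ≡ 0 (mod 13); new modulus lcm = 15912.
    Write x = 1141 + 1224·t and substitute into x ≡ 0 (mod 13): 1224·t ≡ 0 − 1141 = -1141 (mod 13).
    Reduce coefficients mod 13: 2·t ≡ 3 (mod 13).
    The inverse of 2 mod 13 is 7 (since 2·7 = 14 = 1·13 + 1), so t ≡ 7·3 = 21 ≡ 8 (mod 13).
    Then x = 1141 + 1224·8 = 10933, valid modulo lcm(1224, 13) = 15912: x ≡ 10933 (mod 15912).
  Combine with x ≡ 7 (mod 11); new modulus lcm = 175032.
    Write x = 10933 + 15912·t and substitute into x ≡ 7 (mod 11): 15912·t ≡ 7 − 10933 = -10926 (mod 11).
    Reduce coefficients mod 11: 6·t ≡ 8 (mod 11).
    The inverse of 6 mod 11 is 2 (since 6·2 = 12 = 1·11 + 1), so t ≡ 2·8 = 16 ≡ 5 (mod 11).
    Then x = 10933 + 15912·5 = 90493, valid modulo lcm(15912, 11) = 175032: x ≡ 90493 (mod 175032).
Verify against each original: 90493 mod 17 = 2, 90493 mod 9 = 7, 90493 mod 8 = 5, 90493 mod 13 = 0, 90493 mod 11 = 7.

x ≡ 90493 (mod 175032).


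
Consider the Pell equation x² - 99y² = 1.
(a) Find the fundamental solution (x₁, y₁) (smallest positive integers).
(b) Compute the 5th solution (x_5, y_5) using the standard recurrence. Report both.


Step 1: Find the fundamental solution (x₁, y₁) of x² - 99y² = 1.
  Expand √99 as a continued fraction. a₀ = ⌊√99⌋ = 9; iterate m_{k+1} = d_k·a_k − m_k, d_{k+1} = (99 − m_{k+1}²)/d_k, a_{k+1} = ⌊(a₀ + m_{k+1})/d_{k+1}⌋ (starting m₀ = 0, d₀ = 1), with convergents p_k = a_k·p_{k-1} + p_{k-2}, q_k = a_k·q_{k-1} + q_{k-2} (p₋₁ = 1, q₋₁ = 0):
  k = 0: a₀ = 9; p₀/q₀ = 9/1; p₀² − 99·q₀² = 81 − 99 = -18.
  k = 1: m = 9, d = 18, a = ⌊(9 + 9)/18⌋ = 1; p/q = (1·9 + 1)/(1·1 + 0) = 10/1; p² − 99·q² = 100 − 99 = 1.
  The first convergent with p² − 99·q² = 1 gives the fundamental solution (x₁, y₁) = (10, 1).
Step 2: Apply the recurrence (x_{n+1}, y_{n+1}) = (x₁x_n + 99y₁y_n, x₁y_n + y₁x_n) repeatedly.
  From (x_1, y_1) = (10, 1): x_2 = 10·10 + 99·1·1 = 199; y_2 = 10·1 + 1·10 = 20.
  From (x_2, y_2) = (199, 20): x_3 = 10·199 + 99·1·20 = 3970; y_3 = 10·20 + 1·199 = 399.
  From (x_3, y_3) = (3970, 399): x_4 = 10·3970 + 99·1·399 = 79201; y_4 = 10·399 + 1·3970 = 7960.
  From (x_4, y_4) = (79201, 7960): x_5 = 10·79201 + 99·1·7960 = 1580050; y_5 = 10·7960 + 1·79201 = 158801.
Step 3: Verify x_5² - 99·y_5² = 2496558002500 - 2496558002499 = 1 (should be 1). ✓

(x_1, y_1) = (10, 1); (x_5, y_5) = (1580050, 158801).


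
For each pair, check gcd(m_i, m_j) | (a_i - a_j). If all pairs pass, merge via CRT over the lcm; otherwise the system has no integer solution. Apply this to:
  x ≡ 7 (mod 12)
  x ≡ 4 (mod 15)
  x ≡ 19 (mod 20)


Moduli 12, 15, 20 are not pairwise coprime, so CRT works modulo lcm(m_i) when all pairwise compatibility conditions hold.
Pairwise compatibility: gcd(m_i, m_j) must divide a_i - a_j for every pair.
Merge one congruence at a time:
  Start: x ≡ 7 (mod 12).
  Combine with x ≡ 4 (mod 15): gcd(12, 15) = 3; 4 - 7 = -3, which IS divisible by 3, so compatible.
    Write x = 7 + 12·t and substitute into x ≡ 4 (mod 15): 12·t ≡ 4 − 7 = -3 (mod 15).
    Divide the congruence (and modulus) by g = 3: 4·t ≡ -1 (mod 5).
    Reduce coefficients mod 5: 4·t ≡ 4 (mod 5).
    The inverse of 4 mod 5 is 4 (since 4·4 = 16 = 3·5 + 1), so t ≡ 4·4 = 16 ≡ 1 (mod 5).
    Then x = 7 + 12·1 = 19, valid modulo lcm(12, 15) = 60: x ≡ 19 (mod 60).
  Combine with x ≡ 19 (mod 20): gcd(60, 20) = 20; 19 - 19 = 0, which IS divisible by 20, so compatible.
    Write x = 19 + 60·t and substitute into x ≡ 19 (mod 20): 60·t ≡ 19 − 19 = 0 (mod 20).
    Divide the congruence (and modulus) by g = 20: 3·t ≡ 0 (mod 1).
    Modulo 1 every t works; take t = 0.
    Then x = 19 + 60·0 = 19, valid modulo lcm(60, 20) = 60: x ≡ 19 (mod 60).
Verify: 19 mod 12 = 7, 19 mod 15 = 4, 19 mod 20 = 19.

x ≡ 19 (mod 60).


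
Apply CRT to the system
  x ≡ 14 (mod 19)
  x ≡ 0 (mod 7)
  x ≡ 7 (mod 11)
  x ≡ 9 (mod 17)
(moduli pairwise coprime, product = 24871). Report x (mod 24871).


Product of moduli M = 19 · 7 · 11 · 17 = 24871.
Merge one congruence at a time:
  Start: x ≡ 14 (mod 19).
  Combine with x ≡ 0 (mod 7); new modulus lcm = 133.
    Write x = 14 + 19·t and substitute into x ≡ 0 (mod 7): 19·t ≡ 0 − 14 = -14 (mod 7).
    Reduce coefficients mod 7: 5·t ≡ 0 (mod 7).
    The inverse of 5 mod 7 is 3 (since 5·3 = 15 = 2·7 + 1), so t ≡ 3·0 = 0 ≡ 0 (mod 7).
    Then x = 14 + 19·0 = 14, valid modulo lcm(19, 7) = 133: x ≡ 14 (mod 133).
  Combine with x ≡ 7 (mod 11); new modulus lcm = 1463.
    Write x = 14 + 133·t and substitute into x ≡ 7 (mod 11): 133·t ≡ 7 − 14 = -7 (mod 11).
    Reduce coefficients mod 11: 1·t ≡ 4 (mod 11).
    So t ≡ 4 (mod 11).
    Then x = 14 + 133·4 = 546, valid modulo lcm(133, 11) = 1463: x ≡ 546 (mod 1463).
  Combine with x ≡ 9 (mod 17); new modulus lcm = 24871.
    Write x = 546 + 1463·t and substitute into x ≡ 9 (mod 17): 1463·t ≡ 9 − 546 = -537 (mod 17).
    Reduce coefficients mod 17: 1·t ≡ 7 (mod 17).
    So t ≡ 7 (mod 17).
    Then x = 546 + 1463·7 = 10787, valid modulo lcm(1463, 17) = 24871: x ≡ 10787 (mod 24871).
Verify against each original: 10787 mod 19 = 14, 10787 mod 7 = 0, 10787 mod 11 = 7, 10787 mod 17 = 9.

x ≡ 10787 (mod 24871).


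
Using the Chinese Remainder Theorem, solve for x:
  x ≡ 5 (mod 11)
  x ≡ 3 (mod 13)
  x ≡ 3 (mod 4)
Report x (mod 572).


Moduli 11, 13, 4 are pairwise coprime; by CRT there is a unique solution modulo M = 11 · 13 · 4 = 572.
Solve pairwise, accumulating the modulus:
  Start with x ≡ 5 (mod 11).
  Combine with x ≡ 3 (mod 13): since gcd(11, 13) = 1, we get a unique residue mod 143.
    Write x = 5 + 11·t and substitute into x ≡ 3 (mod 13): 11·t ≡ 3 − 5 = -2 (mod 13).
    Reduce coefficients mod 13: 11·t ≡ 11 (mod 13).
    The inverse of 11 mod 13 is 6 (since 11·6 = 66 = 5·13 + 1), so t ≡ 6·11 = 66 ≡ 1 (mod 13).
    Then x = 5 + 11·1 = 16, valid modulo lcm(11, 13) = 143: x ≡ 16 (mod 143).
  Combine with x ≡ 3 (mod 4): since gcd(143, 4) = 1, we get a unique residue mod 572.
    Write x = 16 + 143·t and substitute into x ≡ 3 (mod 4): 143·t ≡ 3 − 16 = -13 (mod 4).
    Reduce coefficients mod 4: 3·t ≡ 3 (mod 4).
    The inverse of 3 mod 4 is 3 (since 3·3 = 9 = 2·4 + 1), so t ≡ 3·3 = 9 ≡ 1 (mod 4).
    Then x = 16 + 143·1 = 159, valid modulo lcm(143, 4) = 572: x ≡ 159 (mod 572).
Verify: 159 mod 11 = 5 ✓, 159 mod 13 = 3 ✓, 159 mod 4 = 3 ✓.

x ≡ 159 (mod 572).


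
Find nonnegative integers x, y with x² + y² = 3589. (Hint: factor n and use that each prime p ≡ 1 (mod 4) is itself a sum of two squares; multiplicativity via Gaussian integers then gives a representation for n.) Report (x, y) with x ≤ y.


Step 1: Factor n = 3589 = 37 · 97.
Step 2: Check the mod-4 condition on each prime factor: 37 ≡ 1 (mod 4), exponent 1; 97 ≡ 1 (mod 4), exponent 1.
All primes ≡ 3 (mod 4) appear to even exponent (or don't appear), so by the two-squares theorem n IS expressible as a sum of two squares.
Step 3: Build a representation. Here n = 37 · 97 is a product of primes ≡ 1 (mod 4). Each prime p ≡ 1 (mod 4) is itself a sum of two squares; find a² by testing p − a² for a perfect square:
  37: 37 − 1² = 36 = 6² ⇒ 37 = 1² + 6².
  97: 97 − 1² = 96, 97 − 2² = 93, 97 − 3² = 88, 97 − 4² = 81 = 9² ⇒ 97 = 4² + 9².
  Combine using the Brahmagupta–Fibonacci identity (a² + b²)(c² + d²) = (ac − bd)² + (ad + bc)² = (ac + bd)² + (ad − bc)²:
  37 · 97 = 3589: from (1² + 6²)(4² + 9²), take (1·4 − 6·9, 1·9 + 6·4) = (4 − 54, 9 + 24) = (-50, 33); dropping signs (only squares matter) gives (50, 33); check 50² + 33² = 2500 + 1089 = 3589 ✓.
Step 4: Order so x ≤ y and verify: 33² + 50² = 1089 + 2500 = 3589 = n. ✓

n = 3589 = 33² + 50² (one valid representation with x ≤ y).


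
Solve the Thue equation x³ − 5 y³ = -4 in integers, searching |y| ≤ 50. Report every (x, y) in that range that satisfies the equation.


The equation is x³ - 5y³ = -4. For fixed y, x³ = 5·y³ − 4, so a solution requires the RHS to be a perfect cube.
Strategy: iterate y from -50 to 50, compute RHS = 5·y³ − 4, and check whether it is a (positive or negative) perfect cube.
Check small values of y:
  y = 0: RHS = -4 is not a perfect cube.
  y = 1: RHS = 1 = (1)³ ⇒ x = 1 works.
  y = -1: RHS = -9 is not a perfect cube.
  y = 2: RHS = 36 is not a perfect cube.
  y = -2: RHS = -44 is not a perfect cube.
  y = 3: RHS = 131 is not a perfect cube.
  y = -3: RHS = -139 is not a perfect cube.
Continuing the search up to |y| = 50 finds no further solutions beyond those listed.
Collected solutions: (1, 1).

Solutions (with |y| ≤ 50): (1, 1).


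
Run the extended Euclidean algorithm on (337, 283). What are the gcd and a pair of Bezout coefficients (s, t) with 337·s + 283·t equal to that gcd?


Euclidean algorithm on (337, 283) — divide until remainder is 0:
  337 = 1 · 283 + 54
  283 = 5 · 54 + 13
  54 = 4 · 13 + 2
  13 = 6 · 2 + 1
  2 = 2 · 1 + 0
gcd(337, 283) = 1.
Track Bezout coefficients alongside the remainders: start with r₀ = 337 = a·1 + b·0 (s = 1, t = 0) and r₁ = 283 = a·0 + b·1 (s = 0, t = 1); each new remainder r_{k+1} = r_{k-1} − q_k·r_k inherits s_{k+1} = s_{k-1} − q_k·s_k, t_{k+1} = t_{k-1} − q_k·t_k, so r_k = a·s_k + b·t_k at every step:
  q = 1: r = 54, s = 1 − 1·0 = 1, t = 0 − 1·1 = -1  (check: 337·1 + 283·(-1) = 54)
  q = 5: r = 13, s = 0 − 5·1 = -5, t = 1 − 5·(-1) = 6  (check: 337·(-5) + 283·6 = 13)
  q = 4: r = 2, s = 1 − 4·(-5) = 21, t = -1 − 4·6 = -25  (check: 337·21 + 283·(-25) = 2)
  q = 6: r = 1, s = -5 − 6·21 = -131, t = 6 − 6·(-25) = 156  (check: 337·(-131) + 283·156 = 1)
The row with r = 1 (the gcd) gives the Bezout coefficients s = -131, t = 156.
Result: 337 · (-131) + 283 · (156) = 1.

gcd(337, 283) = 1; s = -131, t = 156 (check: 337·(-131) + 283·156 = 1).


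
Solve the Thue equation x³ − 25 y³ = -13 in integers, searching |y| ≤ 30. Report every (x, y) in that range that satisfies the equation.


The equation is x³ - 25y³ = -13. For fixed y, x³ = 25·y³ − 13, so a solution requires the RHS to be a perfect cube.
Strategy: iterate y from -30 to 30, compute RHS = 25·y³ − 13, and check whether it is a (positive or negative) perfect cube.
Check small values of y:
  y = 0: RHS = -13 is not a perfect cube.
  y = 1: RHS = 12 is not a perfect cube.
  y = -1: RHS = -38 is not a perfect cube.
  y = 2: RHS = 187 is not a perfect cube.
  y = -2: RHS = -213 is not a perfect cube.
  y = 3: RHS = 662 is not a perfect cube.
  y = -3: RHS = -688 is not a perfect cube.
Continuing the search up to |y| = 30 finds no solutions either.
No (x, y) in the scanned range satisfies the equation.

No integer solutions with |y| ≤ 30.


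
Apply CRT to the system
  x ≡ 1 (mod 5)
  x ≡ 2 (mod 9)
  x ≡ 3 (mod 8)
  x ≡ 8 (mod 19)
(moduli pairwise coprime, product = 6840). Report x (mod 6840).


Product of moduli M = 5 · 9 · 8 · 19 = 6840.
Merge one congruence at a time:
  Start: x ≡ 1 (mod 5).
  Combine with x ≡ 2 (mod 9); new modulus lcm = 45.
    Write x = 1 + 5·t and substitute into x ≡ 2 (mod 9): 5·t ≡ 2 − 1 = 1 (mod 9).
    The inverse of 5 mod 9 is 2 (since 5·2 = 10 = 1·9 + 1), so t ≡ 2·1 = 2 ≡ 2 (mod 9).
    Then x = 1 + 5·2 = 11, valid modulo lcm(5, 9) = 45: x ≡ 11 (mod 45).
  Combine with x ≡ 3 (mod 8); new modulus lcm = 360.
    Write x = 11 + 45·t and substitute into x ≡ 3 (mod 8): 45·t ≡ 3 − 11 = -8 (mod 8).
    Reduce coefficients mod 8: 5·t ≡ 0 (mod 8).
    The inverse of 5 mod 8 is 5 (since 5·5 = 25 = 3·8 + 1), so t ≡ 5·0 = 0 ≡ 0 (mod 8).
    Then x = 11 + 45·0 = 11, valid modulo lcm(45, 8) = 360: x ≡ 11 (mod 360).
  Combine with x ≡ 8 (mod 19); new modulus lcm = 6840.
    Write x = 11 + 360·t and substitute into x ≡ 8 (mod 19): 360·t ≡ 8 − 11 = -3 (mod 19).
    Reduce coefficients mod 19: 18·t ≡ 16 (mod 19).
    The inverse of 18 mod 19 is 18 (since 18·18 = 324 = 17·19 + 1), so t ≡ 18·16 = 288 ≡ 3 (mod 19).
    Then x = 11 + 360·3 = 1091, valid modulo lcm(360, 19) = 6840: x ≡ 1091 (mod 6840).
Verify against each original: 1091 mod 5 = 1, 1091 mod 9 = 2, 1091 mod 8 = 3, 1091 mod 19 = 8.

x ≡ 1091 (mod 6840).
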